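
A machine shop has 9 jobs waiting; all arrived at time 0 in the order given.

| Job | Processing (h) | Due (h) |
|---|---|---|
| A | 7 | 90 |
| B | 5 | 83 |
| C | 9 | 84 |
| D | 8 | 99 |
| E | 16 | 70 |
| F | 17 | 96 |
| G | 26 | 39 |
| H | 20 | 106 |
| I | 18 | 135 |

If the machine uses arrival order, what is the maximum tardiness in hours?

49

FIFO (arrival order): A B C D E F G H I.
A: 0→7, due 90, tardiness 0
B: 7→12, due 83, tardiness 0
C: 12→21, due 84, tardiness 0
D: 21→29, due 99, tardiness 0
E: 29→45, due 70, tardiness 0
F: 45→62, due 96, tardiness 0
G: 62→88, due 39, tardiness 49
H: 88→108, due 106, tardiness 2
I: 108→126, due 135, tardiness 0
Maximum = 49.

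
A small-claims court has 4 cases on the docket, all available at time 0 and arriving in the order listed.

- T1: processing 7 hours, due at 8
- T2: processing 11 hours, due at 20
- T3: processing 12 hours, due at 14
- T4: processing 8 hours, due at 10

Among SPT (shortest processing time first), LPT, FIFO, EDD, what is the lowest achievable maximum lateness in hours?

18

SPT (increasing processing time): T1 T4 T2 T3.
T1: 0→7, due 8, lateness -1
T4: 7→15, due 10, lateness 5
T2: 15→26, due 20, lateness 6
T3: 26→38, due 14, lateness 24
Maximum = 24.
LPT (decreasing processing time): T3 T2 T4 T1.
T3: 0→12, due 14, lateness -2
T2: 12→23, due 20, lateness 3
T4: 23→31, due 10, lateness 21
T1: 31→38, due 8, lateness 30
Maximum = 30.
FIFO (arrival order): T1 T2 T3 T4.
T1: 0→7, due 8, lateness -1
T2: 7→18, due 20, lateness -2
T3: 18→30, due 14, lateness 16
T4: 30→38, due 10, lateness 28
Maximum = 28.
EDD (increasing due date): T1 T4 T3 T2.
T1: 0→7, due 8, lateness -1
T4: 7→15, due 10, lateness 5
T3: 15→27, due 14, lateness 13
T2: 27→38, due 20, lateness 18
Maximum = 18.
SPT 24, LPT 30, FIFO 28, EDD 18 → minimum 18.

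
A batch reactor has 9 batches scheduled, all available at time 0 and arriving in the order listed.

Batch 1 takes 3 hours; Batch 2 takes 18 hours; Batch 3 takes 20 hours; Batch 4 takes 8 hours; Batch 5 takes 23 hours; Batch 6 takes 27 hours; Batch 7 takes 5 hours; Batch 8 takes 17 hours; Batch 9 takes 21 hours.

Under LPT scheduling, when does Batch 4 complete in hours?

134

LPT (decreasing processing time): Batch 6 Batch 5 Batch 9 Batch 3 Batch 2 Batch 8 Batch 4 Batch 7 Batch 1.
Batch 6: 0→27
Batch 5: 27→50
Batch 9: 50→71
Batch 3: 71→91
Batch 2: 91→109
Batch 8: 109→126
Batch 4: 126→134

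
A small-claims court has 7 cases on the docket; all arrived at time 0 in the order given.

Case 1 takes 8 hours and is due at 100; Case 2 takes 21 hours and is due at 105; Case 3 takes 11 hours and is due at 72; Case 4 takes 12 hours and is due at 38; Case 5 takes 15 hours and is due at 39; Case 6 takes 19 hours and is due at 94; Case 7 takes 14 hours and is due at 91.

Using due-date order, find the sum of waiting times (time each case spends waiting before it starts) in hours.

EDD (increasing due date): Case 4 Case 5 Case 3 Case 7 Case 6 Case 1 Case 2.
Case 4: waits 0, runs 0→12
Case 5: waits 12, runs 12→27
Case 3: waits 27, runs 27→38
Case 7: waits 38, runs 38→52
Case 6: waits 52, runs 52→71
Case 1: waits 71, runs 71→79
Case 2: waits 79, runs 79→100
Sum = 0+12+27+38+52+71+79 = 279.

279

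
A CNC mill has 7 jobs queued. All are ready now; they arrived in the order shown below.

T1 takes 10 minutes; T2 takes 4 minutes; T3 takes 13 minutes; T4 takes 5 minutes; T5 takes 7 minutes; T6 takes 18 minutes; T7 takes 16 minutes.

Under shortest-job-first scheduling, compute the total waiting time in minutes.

SPT (increasing processing time): T2 T4 T5 T1 T3 T7 T6.
T2: waits 0, runs 0→4
T4: waits 4, runs 4→9
T5: waits 9, runs 9→16
T1: waits 16, runs 16→26
T3: waits 26, runs 26→39
T7: waits 39, runs 39→55
T6: waits 55, runs 55→73
Sum = 0+4+9+16+26+39+55 = 149.

149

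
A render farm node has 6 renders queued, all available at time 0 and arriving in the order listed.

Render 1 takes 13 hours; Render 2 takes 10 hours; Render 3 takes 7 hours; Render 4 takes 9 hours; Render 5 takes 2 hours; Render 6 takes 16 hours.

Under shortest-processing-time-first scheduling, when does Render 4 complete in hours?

SPT (increasing processing time): Render 5 Render 3 Render 4 Render 2 Render 1 Render 6.
Render 5: 0→2
Render 3: 2→9
Render 4: 9→18

18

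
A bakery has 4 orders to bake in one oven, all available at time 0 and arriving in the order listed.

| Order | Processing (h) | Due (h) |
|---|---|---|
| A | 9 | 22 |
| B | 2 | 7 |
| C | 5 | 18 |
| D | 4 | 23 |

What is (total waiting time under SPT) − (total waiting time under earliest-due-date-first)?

SPT (increasing processing time): B D C A.
B: waits 0, runs 0→2
D: waits 2, runs 2→6
C: waits 6, runs 6→11
A: waits 11, runs 11→20
Sum = 0+2+6+11 = 19.
EDD (increasing due date): B C A D.
B: waits 0, runs 0→2
C: waits 2, runs 2→7
A: waits 7, runs 7→16
D: waits 16, runs 16→20
Sum = 0+2+7+16 = 25.
Difference = 19 − 25 = -6.

-6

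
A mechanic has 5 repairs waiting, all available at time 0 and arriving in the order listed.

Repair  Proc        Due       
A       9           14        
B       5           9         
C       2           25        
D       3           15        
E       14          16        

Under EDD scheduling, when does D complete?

17

EDD (increasing due date): B A D E C.
B: 0→5
A: 5→14
D: 14→17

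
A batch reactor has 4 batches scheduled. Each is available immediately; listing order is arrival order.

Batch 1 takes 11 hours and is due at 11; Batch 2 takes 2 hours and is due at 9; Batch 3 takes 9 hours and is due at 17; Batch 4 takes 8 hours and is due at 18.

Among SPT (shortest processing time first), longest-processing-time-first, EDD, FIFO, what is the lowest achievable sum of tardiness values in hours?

SPT (increasing processing time): Batch 2 Batch 4 Batch 3 Batch 1.
Batch 2: 0→2, due 9, tardiness 0
Batch 4: 2→10, due 18, tardiness 0
Batch 3: 10→19, due 17, tardiness 2
Batch 1: 19→30, due 11, tardiness 19
Sum = 0+0+2+19 = 21.
LPT (decreasing processing time): Batch 1 Batch 3 Batch 4 Batch 2.
Batch 1: 0→11, due 11, tardiness 0
Batch 3: 11→20, due 17, tardiness 3
Batch 4: 20→28, due 18, tardiness 10
Batch 2: 28→30, due 9, tardiness 21
Sum = 0+3+10+21 = 34.
EDD (increasing due date): Batch 2 Batch 1 Batch 3 Batch 4.
Batch 2: 0→2, due 9, tardiness 0
Batch 1: 2→13, due 11, tardiness 2
Batch 3: 13→22, due 17, tardiness 5
Batch 4: 22→30, due 18, tardiness 12
Sum = 0+2+5+12 = 19.
FIFO (arrival order): Batch 1 Batch 2 Batch 3 Batch 4.
Batch 1: 0→11, due 11, tardiness 0
Batch 2: 11→13, due 9, tardiness 4
Batch 3: 13→22, due 17, tardiness 5
Batch 4: 22→30, due 18, tardiness 12
Sum = 0+4+5+12 = 21.
SPT 21, LPT 34, EDD 19, FIFO 21 → minimum 19.

19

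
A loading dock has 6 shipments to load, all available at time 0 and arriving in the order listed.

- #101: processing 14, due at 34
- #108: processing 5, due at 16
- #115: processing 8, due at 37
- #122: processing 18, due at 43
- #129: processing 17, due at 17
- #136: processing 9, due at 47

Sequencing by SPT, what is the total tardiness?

66

SPT (increasing processing time): #108 #115 #136 #101 #129 #122.
#108: 0→5, due 16, tardiness 0
#115: 5→13, due 37, tardiness 0
#136: 13→22, due 47, tardiness 0
#101: 22→36, due 34, tardiness 2
#129: 36→53, due 17, tardiness 36
#122: 53→71, due 43, tardiness 28
Sum = 0+0+0+2+36+28 = 66.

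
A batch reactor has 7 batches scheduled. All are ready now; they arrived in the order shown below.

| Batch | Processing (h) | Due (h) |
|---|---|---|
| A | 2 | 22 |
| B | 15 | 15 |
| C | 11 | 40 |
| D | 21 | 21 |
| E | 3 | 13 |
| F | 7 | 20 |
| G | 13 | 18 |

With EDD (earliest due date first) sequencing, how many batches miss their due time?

6

EDD (increasing due date): E B G F D A C.
E: 0→3, due 13, tardiness 0
B: 3→18, due 15, tardiness 3
G: 18→31, due 18, tardiness 13
F: 31→38, due 20, tardiness 18
D: 38→59, due 21, tardiness 38
A: 59→61, due 22, tardiness 39
C: 61→72, due 40, tardiness 32
Late batches: 6.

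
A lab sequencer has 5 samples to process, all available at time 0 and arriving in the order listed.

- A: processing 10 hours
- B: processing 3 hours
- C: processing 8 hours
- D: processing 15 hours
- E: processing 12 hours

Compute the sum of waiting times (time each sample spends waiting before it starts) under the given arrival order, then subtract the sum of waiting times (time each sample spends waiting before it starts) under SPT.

12

FIFO (arrival order): A B C D E.
A: waits 0, runs 0→10
B: waits 10, runs 10→13
C: waits 13, runs 13→21
D: waits 21, runs 21→36
E: waits 36, runs 36→48
Sum = 0+10+13+21+36 = 80.
SPT (increasing processing time): B C A E D.
B: waits 0, runs 0→3
C: waits 3, runs 3→11
A: waits 11, runs 11→21
E: waits 21, runs 21→33
D: waits 33, runs 33→48
Sum = 0+3+11+21+33 = 68.
Difference = 80 − 68 = 12.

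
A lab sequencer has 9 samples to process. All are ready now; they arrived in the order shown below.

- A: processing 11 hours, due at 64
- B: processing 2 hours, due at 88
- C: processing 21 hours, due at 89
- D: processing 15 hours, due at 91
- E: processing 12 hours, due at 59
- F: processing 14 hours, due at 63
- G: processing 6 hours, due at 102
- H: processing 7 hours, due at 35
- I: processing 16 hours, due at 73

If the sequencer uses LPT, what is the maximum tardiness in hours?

LPT (decreasing processing time): C I D F E A H G B.
C: 0→21, due 89, tardiness 0
I: 21→37, due 73, tardiness 0
D: 37→52, due 91, tardiness 0
F: 52→66, due 63, tardiness 3
E: 66→78, due 59, tardiness 19
A: 78→89, due 64, tardiness 25
H: 89→96, due 35, tardiness 61
G: 96→102, due 102, tardiness 0
B: 102→104, due 88, tardiness 16
Maximum = 61.

61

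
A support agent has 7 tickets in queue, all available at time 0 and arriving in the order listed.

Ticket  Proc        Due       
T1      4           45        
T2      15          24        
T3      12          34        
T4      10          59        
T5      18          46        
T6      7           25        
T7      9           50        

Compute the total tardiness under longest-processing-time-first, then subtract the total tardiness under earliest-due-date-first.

LPT (decreasing processing time): T5 T2 T3 T4 T7 T6 T1.
T5: 0→18, due 46, tardiness 0
T2: 18→33, due 24, tardiness 9
T3: 33→45, due 34, tardiness 11
T4: 45→55, due 59, tardiness 0
T7: 55→64, due 50, tardiness 14
T6: 64→71, due 25, tardiness 46
T1: 71→75, due 45, tardiness 30
Sum = 0+9+11+0+14+46+30 = 110.
EDD (increasing due date): T2 T6 T3 T1 T5 T7 T4.
T2: 0→15, due 24, tardiness 0
T6: 15→22, due 25, tardiness 0
T3: 22→34, due 34, tardiness 0
T1: 34→38, due 45, tardiness 0
T5: 38→56, due 46, tardiness 10
T7: 56→65, due 50, tardiness 15
T4: 65→75, due 59, tardiness 16
Sum = 0+0+0+0+10+15+16 = 41.
Difference = 110 − 41 = 69.

69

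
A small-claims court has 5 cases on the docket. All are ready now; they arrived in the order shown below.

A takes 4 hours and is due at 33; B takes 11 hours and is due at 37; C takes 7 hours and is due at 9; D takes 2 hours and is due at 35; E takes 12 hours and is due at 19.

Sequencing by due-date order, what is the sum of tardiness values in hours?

EDD (increasing due date): C E A D B.
C: 0→7, due 9, tardiness 0
E: 7→19, due 19, tardiness 0
A: 19→23, due 33, tardiness 0
D: 23→25, due 35, tardiness 0
B: 25→36, due 37, tardiness 0
Sum = 0+0+0+0+0 = 0.

0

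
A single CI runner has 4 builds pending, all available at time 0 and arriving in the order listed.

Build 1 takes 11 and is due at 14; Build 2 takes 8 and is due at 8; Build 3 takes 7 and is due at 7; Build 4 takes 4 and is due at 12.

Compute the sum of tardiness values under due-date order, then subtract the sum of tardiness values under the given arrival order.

-18

EDD (increasing due date): Build 3 Build 2 Build 4 Build 1.
Build 3: 0→7, due 7, tardiness 0
Build 2: 7→15, due 8, tardiness 7
Build 4: 15→19, due 12, tardiness 7
Build 1: 19→30, due 14, tardiness 16
Sum = 0+7+7+16 = 30.
FIFO (arrival order): Build 1 Build 2 Build 3 Build 4.
Build 1: 0→11, due 14, tardiness 0
Build 2: 11→19, due 8, tardiness 11
Build 3: 19→26, due 7, tardiness 19
Build 4: 26→30, due 12, tardiness 18
Sum = 0+11+19+18 = 48.
Difference = 30 − 48 = -18.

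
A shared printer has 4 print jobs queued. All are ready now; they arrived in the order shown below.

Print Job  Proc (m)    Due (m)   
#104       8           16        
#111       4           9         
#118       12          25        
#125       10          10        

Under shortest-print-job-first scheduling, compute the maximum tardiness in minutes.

SPT (increasing processing time): #111 #104 #125 #118.
#111: 0→4, due 9, tardiness 0
#104: 4→12, due 16, tardiness 0
#125: 12→22, due 10, tardiness 12
#118: 22→34, due 25, tardiness 9
Maximum = 12.

12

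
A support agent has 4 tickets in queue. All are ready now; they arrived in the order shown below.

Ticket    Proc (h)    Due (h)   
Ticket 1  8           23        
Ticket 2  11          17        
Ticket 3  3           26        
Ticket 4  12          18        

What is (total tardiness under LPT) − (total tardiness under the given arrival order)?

4

LPT (decreasing processing time): Ticket 4 Ticket 2 Ticket 1 Ticket 3.
Ticket 4: 0→12, due 18, tardiness 0
Ticket 2: 12→23, due 17, tardiness 6
Ticket 1: 23→31, due 23, tardiness 8
Ticket 3: 31→34, due 26, tardiness 8
Sum = 0+6+8+8 = 22.
FIFO (arrival order): Ticket 1 Ticket 2 Ticket 3 Ticket 4.
Ticket 1: 0→8, due 23, tardiness 0
Ticket 2: 8→19, due 17, tardiness 2
Ticket 3: 19→22, due 26, tardiness 0
Ticket 4: 22→34, due 18, tardiness 16
Sum = 0+2+0+16 = 18.
Difference = 22 − 18 = 4.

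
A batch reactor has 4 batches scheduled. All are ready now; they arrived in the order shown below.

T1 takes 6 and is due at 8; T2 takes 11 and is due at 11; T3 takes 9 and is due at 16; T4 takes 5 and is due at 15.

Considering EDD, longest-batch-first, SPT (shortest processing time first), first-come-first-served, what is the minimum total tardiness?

EDD (increasing due date): T1 T2 T4 T3.
T1: 0→6, due 8, tardiness 0
T2: 6→17, due 11, tardiness 6
T4: 17→22, due 15, tardiness 7
T3: 22→31, due 16, tardiness 15
Sum = 0+6+7+15 = 28.
LPT (decreasing processing time): T2 T3 T1 T4.
T2: 0→11, due 11, tardiness 0
T3: 11→20, due 16, tardiness 4
T1: 20→26, due 8, tardiness 18
T4: 26→31, due 15, tardiness 16
Sum = 0+4+18+16 = 38.
SPT (increasing processing time): T4 T1 T3 T2.
T4: 0→5, due 15, tardiness 0
T1: 5→11, due 8, tardiness 3
T3: 11→20, due 16, tardiness 4
T2: 20→31, due 11, tardiness 20
Sum = 0+3+4+20 = 27.
FIFO (arrival order): T1 T2 T3 T4.
T1: 0→6, due 8, tardiness 0
T2: 6→17, due 11, tardiness 6
T3: 17→26, due 16, tardiness 10
T4: 26→31, due 15, tardiness 16
Sum = 0+6+10+16 = 32.
EDD 28, LPT 38, SPT 27, FIFO 32 → minimum 27.

27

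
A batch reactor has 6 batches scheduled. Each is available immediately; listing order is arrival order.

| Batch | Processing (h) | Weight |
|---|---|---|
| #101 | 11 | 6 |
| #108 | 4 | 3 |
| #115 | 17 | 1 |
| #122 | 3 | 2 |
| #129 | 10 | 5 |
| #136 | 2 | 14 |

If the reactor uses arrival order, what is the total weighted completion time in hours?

FIFO (arrival order): #101 #108 #115 #122 #129 #136.
#101: finishes 11, weight 6, w·C = 66
#108: finishes 15, weight 3, w·C = 45
#115: finishes 32, weight 1, w·C = 32
#122: finishes 35, weight 2, w·C = 70
#129: finishes 45, weight 5, w·C = 225
#136: finishes 47, weight 14, w·C = 658
Sum = 66+45+32+70+225+658 = 1096.

1096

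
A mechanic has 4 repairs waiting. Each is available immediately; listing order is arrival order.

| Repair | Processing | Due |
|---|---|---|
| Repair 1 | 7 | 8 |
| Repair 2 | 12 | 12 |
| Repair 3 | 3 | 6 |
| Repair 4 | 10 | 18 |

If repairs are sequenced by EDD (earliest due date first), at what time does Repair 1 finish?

10

EDD (increasing due date): Repair 3 Repair 1 Repair 2 Repair 4.
Repair 3: 0→3
Repair 1: 3→10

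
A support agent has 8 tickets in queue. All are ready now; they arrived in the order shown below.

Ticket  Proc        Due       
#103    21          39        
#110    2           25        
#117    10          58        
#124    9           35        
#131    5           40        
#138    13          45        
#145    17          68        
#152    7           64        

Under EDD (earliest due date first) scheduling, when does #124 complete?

EDD (increasing due date): #110 #124 #103 #131 #138 #117 #152 #145.
#110: 0→2
#124: 2→11

11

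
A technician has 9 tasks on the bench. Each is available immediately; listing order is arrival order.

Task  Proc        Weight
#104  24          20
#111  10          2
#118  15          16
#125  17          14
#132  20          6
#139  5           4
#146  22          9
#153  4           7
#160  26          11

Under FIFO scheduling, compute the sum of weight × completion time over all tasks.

FIFO (arrival order): #104 #111 #118 #125 #132 #139 #146 #153 #160.
#104: finishes 24, weight 20, w·C = 480
#111: finishes 34, weight 2, w·C = 68
#118: finishes 49, weight 16, w·C = 784
#125: finishes 66, weight 14, w·C = 924
#132: finishes 86, weight 6, w·C = 516
#139: finishes 91, weight 4, w·C = 364
#146: finishes 113, weight 9, w·C = 1017
#153: finishes 117, weight 7, w·C = 819
#160: finishes 143, weight 11, w·C = 1573
Sum = 480+68+784+924+516+364+1017+819+1573 = 6545.

6545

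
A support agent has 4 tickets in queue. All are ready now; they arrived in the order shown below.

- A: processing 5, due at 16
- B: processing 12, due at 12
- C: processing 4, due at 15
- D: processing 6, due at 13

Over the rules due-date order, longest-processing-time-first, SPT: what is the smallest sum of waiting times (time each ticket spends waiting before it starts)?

EDD (increasing due date): B D C A.
B: waits 0, runs 0→12
D: waits 12, runs 12→18
C: waits 18, runs 18→22
A: waits 22, runs 22→27
Sum = 0+12+18+22 = 52.
LPT (decreasing processing time): B D A C.
B: waits 0, runs 0→12
D: waits 12, runs 12→18
A: waits 18, runs 18→23
C: waits 23, runs 23→27
Sum = 0+12+18+23 = 53.
SPT (increasing processing time): C A D B.
C: waits 0, runs 0→4
A: waits 4, runs 4→9
D: waits 9, runs 9→15
B: waits 15, runs 15→27
Sum = 0+4+9+15 = 28.
EDD 52, LPT 53, SPT 28 → minimum 28.

28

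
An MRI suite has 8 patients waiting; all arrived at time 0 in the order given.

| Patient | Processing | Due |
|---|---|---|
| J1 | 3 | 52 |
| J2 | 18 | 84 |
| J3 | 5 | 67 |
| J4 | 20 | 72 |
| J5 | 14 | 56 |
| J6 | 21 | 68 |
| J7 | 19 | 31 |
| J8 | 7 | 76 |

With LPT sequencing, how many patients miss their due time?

5

LPT (decreasing processing time): J6 J4 J7 J2 J5 J8 J3 J1.
J6: 0→21, due 68, tardiness 0
J4: 21→41, due 72, tardiness 0
J7: 41→60, due 31, tardiness 29
J2: 60→78, due 84, tardiness 0
J5: 78→92, due 56, tardiness 36
J8: 92→99, due 76, tardiness 23
J3: 99→104, due 67, tardiness 37
J1: 104→107, due 52, tardiness 55
Late patients: 5.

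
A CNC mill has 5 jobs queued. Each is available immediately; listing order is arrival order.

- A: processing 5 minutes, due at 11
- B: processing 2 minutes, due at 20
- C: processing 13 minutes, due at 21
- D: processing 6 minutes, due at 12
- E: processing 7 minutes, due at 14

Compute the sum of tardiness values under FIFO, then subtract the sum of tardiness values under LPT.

-20

FIFO (arrival order): A B C D E.
A: 0→5, due 11, tardiness 0
B: 5→7, due 20, tardiness 0
C: 7→20, due 21, tardiness 0
D: 20→26, due 12, tardiness 14
E: 26→33, due 14, tardiness 19
Sum = 0+0+0+14+19 = 33.
LPT (decreasing processing time): C E D A B.
C: 0→13, due 21, tardiness 0
E: 13→20, due 14, tardiness 6
D: 20→26, due 12, tardiness 14
A: 26→31, due 11, tardiness 20
B: 31→33, due 20, tardiness 13
Sum = 0+6+14+20+13 = 53.
Difference = 33 − 53 = -20.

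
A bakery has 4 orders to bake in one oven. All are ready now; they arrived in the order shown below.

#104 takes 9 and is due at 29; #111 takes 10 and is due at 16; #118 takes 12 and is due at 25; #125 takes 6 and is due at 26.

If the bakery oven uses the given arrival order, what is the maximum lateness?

FIFO (arrival order): #104 #111 #118 #125.
#104: 0→9, due 29, lateness -20
#111: 9→19, due 16, lateness 3
#118: 19→31, due 25, lateness 6
#125: 31→37, due 26, lateness 11
Maximum = 11.

11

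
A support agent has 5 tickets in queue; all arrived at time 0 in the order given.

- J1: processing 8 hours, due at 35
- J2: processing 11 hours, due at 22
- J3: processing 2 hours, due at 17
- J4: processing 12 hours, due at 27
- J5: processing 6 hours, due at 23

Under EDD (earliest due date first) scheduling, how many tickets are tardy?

2

EDD (increasing due date): J3 J2 J5 J4 J1.
J3: 0→2, due 17, tardiness 0
J2: 2→13, due 22, tardiness 0
J5: 13→19, due 23, tardiness 0
J4: 19→31, due 27, tardiness 4
J1: 31→39, due 35, tardiness 4
Late tickets: 2.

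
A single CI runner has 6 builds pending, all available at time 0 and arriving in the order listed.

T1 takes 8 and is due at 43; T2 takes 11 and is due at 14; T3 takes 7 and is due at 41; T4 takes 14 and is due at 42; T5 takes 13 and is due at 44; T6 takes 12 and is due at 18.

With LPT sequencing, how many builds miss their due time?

4

LPT (decreasing processing time): T4 T5 T6 T2 T1 T3.
T4: 0→14, due 42, tardiness 0
T5: 14→27, due 44, tardiness 0
T6: 27→39, due 18, tardiness 21
T2: 39→50, due 14, tardiness 36
T1: 50→58, due 43, tardiness 15
T3: 58→65, due 41, tardiness 24
Late builds: 4.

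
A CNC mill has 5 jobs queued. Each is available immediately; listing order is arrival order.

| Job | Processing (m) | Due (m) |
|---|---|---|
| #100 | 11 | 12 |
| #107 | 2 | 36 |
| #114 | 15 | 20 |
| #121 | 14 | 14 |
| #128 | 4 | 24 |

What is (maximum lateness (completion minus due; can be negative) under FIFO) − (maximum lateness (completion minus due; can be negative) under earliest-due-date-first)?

8

FIFO (arrival order): #100 #107 #114 #121 #128.
#100: 0→11, due 12, lateness -1
#107: 11→13, due 36, lateness -23
#114: 13→28, due 20, lateness 8
#121: 28→42, due 14, lateness 28
#128: 42→46, due 24, lateness 22
Maximum = 28.
EDD (increasing due date): #100 #121 #114 #128 #107.
#100: 0→11, due 12, lateness -1
#121: 11→25, due 14, lateness 11
#114: 25→40, due 20, lateness 20
#128: 40→44, due 24, lateness 20
#107: 44→46, due 36, lateness 10
Maximum = 20.
Difference = 28 − 20 = 8.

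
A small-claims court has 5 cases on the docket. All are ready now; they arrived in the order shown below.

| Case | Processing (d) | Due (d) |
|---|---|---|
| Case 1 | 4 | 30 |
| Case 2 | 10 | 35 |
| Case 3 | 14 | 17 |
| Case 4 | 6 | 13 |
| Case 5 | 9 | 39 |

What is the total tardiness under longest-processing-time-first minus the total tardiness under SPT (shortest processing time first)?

LPT (decreasing processing time): Case 3 Case 2 Case 5 Case 4 Case 1.
Case 3: 0→14, due 17, tardiness 0
Case 2: 14→24, due 35, tardiness 0
Case 5: 24→33, due 39, tardiness 0
Case 4: 33→39, due 13, tardiness 26
Case 1: 39→43, due 30, tardiness 13
Sum = 0+0+0+26+13 = 39.
SPT (increasing processing time): Case 1 Case 4 Case 5 Case 2 Case 3.
Case 1: 0→4, due 30, tardiness 0
Case 4: 4→10, due 13, tardiness 0
Case 5: 10→19, due 39, tardiness 0
Case 2: 19→29, due 35, tardiness 0
Case 3: 29→43, due 17, tardiness 26
Sum = 0+0+0+0+26 = 26.
Difference = 39 − 26 = 13.

13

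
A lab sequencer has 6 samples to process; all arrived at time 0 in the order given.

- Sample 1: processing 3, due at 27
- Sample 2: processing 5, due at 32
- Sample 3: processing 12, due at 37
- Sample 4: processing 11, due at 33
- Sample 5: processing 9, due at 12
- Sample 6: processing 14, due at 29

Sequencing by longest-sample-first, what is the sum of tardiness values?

84

LPT (decreasing processing time): Sample 6 Sample 3 Sample 4 Sample 5 Sample 2 Sample 1.
Sample 6: 0→14, due 29, tardiness 0
Sample 3: 14→26, due 37, tardiness 0
Sample 4: 26→37, due 33, tardiness 4
Sample 5: 37→46, due 12, tardiness 34
Sample 2: 46→51, due 32, tardiness 19
Sample 1: 51→54, due 27, tardiness 27
Sum = 0+0+4+34+19+27 = 84.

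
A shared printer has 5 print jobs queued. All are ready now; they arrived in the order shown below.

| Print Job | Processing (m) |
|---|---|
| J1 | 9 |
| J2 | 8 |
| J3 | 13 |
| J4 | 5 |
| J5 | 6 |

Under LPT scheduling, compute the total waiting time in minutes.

101

LPT (decreasing processing time): J3 J1 J2 J5 J4.
J3: waits 0, runs 0→13
J1: waits 13, runs 13→22
J2: waits 22, runs 22→30
J5: waits 30, runs 30→36
J4: waits 36, runs 36→41
Sum = 0+13+22+30+36 = 101.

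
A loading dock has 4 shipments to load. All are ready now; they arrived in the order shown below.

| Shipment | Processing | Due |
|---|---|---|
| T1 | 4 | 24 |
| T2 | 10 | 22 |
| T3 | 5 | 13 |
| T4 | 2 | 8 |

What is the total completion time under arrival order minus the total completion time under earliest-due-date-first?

11

FIFO (arrival order): T1 T2 T3 T4.
T1: 0→4
T2: 4→14
T3: 14→19
T4: 19→21
Sum = 4+14+19+21 = 58.
EDD (increasing due date): T4 T3 T2 T1.
T4: 0→2
T3: 2→7
T2: 7→17
T1: 17→21
Sum = 2+7+17+21 = 47.
Difference = 58 − 47 = 11.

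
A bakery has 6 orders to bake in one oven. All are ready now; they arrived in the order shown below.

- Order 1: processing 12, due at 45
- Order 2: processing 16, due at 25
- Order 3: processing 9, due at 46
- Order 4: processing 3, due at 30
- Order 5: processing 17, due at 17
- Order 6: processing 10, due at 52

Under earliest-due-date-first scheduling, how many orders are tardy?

5

EDD (increasing due date): Order 5 Order 2 Order 4 Order 1 Order 3 Order 6.
Order 5: 0→17, due 17, tardiness 0
Order 2: 17→33, due 25, tardiness 8
Order 4: 33→36, due 30, tardiness 6
Order 1: 36→48, due 45, tardiness 3
Order 3: 48→57, due 46, tardiness 11
Order 6: 57→67, due 52, tardiness 15
Late orders: 5.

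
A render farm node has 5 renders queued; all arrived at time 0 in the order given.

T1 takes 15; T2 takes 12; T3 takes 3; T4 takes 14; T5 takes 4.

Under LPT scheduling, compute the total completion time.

178

LPT (decreasing processing time): T1 T4 T2 T5 T3.
T1: 0→15
T4: 15→29
T2: 29→41
T5: 41→45
T3: 45→48
Sum = 15+29+41+45+48 = 178.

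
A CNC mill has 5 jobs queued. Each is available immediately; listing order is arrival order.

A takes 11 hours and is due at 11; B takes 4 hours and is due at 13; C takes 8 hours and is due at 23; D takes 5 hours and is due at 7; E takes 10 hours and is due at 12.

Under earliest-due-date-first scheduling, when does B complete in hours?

30

EDD (increasing due date): D A E B C.
D: 0→5
A: 5→16
E: 16→26
B: 26→30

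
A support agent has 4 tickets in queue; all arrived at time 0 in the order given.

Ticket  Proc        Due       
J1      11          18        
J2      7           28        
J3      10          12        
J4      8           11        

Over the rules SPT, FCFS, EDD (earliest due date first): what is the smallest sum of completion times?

SPT (increasing processing time): J2 J4 J3 J1.
J2: 0→7
J4: 7→15
J3: 15→25
J1: 25→36
Sum = 7+15+25+36 = 83.
FIFO (arrival order): J1 J2 J3 J4.
J1: 0→11
J2: 11→18
J3: 18→28
J4: 28→36
Sum = 11+18+28+36 = 93.
EDD (increasing due date): J4 J3 J1 J2.
J4: 0→8
J3: 8→18
J1: 18→29
J2: 29→36
Sum = 8+18+29+36 = 91.
SPT 83, FIFO 93, EDD 91 → minimum 83.

83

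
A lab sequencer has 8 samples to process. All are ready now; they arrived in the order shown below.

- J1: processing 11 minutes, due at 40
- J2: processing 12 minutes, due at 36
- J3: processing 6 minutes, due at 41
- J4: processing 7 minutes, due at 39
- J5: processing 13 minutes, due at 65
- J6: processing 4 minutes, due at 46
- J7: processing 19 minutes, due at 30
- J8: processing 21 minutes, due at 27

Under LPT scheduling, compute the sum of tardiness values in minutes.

214

LPT (decreasing processing time): J8 J7 J5 J2 J1 J4 J3 J6.
J8: 0→21, due 27, tardiness 0
J7: 21→40, due 30, tardiness 10
J5: 40→53, due 65, tardiness 0
J2: 53→65, due 36, tardiness 29
J1: 65→76, due 40, tardiness 36
J4: 76→83, due 39, tardiness 44
J3: 83→89, due 41, tardiness 48
J6: 89→93, due 46, tardiness 47
Sum = 0+10+0+29+36+44+48+47 = 214.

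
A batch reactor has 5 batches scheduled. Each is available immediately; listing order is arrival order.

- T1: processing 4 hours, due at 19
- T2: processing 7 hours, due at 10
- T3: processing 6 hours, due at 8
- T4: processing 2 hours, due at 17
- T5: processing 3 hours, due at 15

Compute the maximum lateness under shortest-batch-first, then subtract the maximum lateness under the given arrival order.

3

SPT (increasing processing time): T4 T5 T1 T3 T2.
T4: 0→2, due 17, lateness -15
T5: 2→5, due 15, lateness -10
T1: 5→9, due 19, lateness -10
T3: 9→15, due 8, lateness 7
T2: 15→22, due 10, lateness 12
Maximum = 12.
FIFO (arrival order): T1 T2 T3 T4 T5.
T1: 0→4, due 19, lateness -15
T2: 4→11, due 10, lateness 1
T3: 11→17, due 8, lateness 9
T4: 17→19, due 17, lateness 2
T5: 19→22, due 15, lateness 7
Maximum = 9.
Difference = 12 − 9 = 3.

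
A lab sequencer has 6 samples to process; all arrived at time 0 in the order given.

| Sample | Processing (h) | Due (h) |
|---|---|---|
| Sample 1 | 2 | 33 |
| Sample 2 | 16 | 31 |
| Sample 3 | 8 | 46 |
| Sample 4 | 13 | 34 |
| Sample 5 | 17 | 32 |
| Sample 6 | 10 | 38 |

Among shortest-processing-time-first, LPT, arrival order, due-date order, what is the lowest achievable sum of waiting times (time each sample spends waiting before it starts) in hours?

114

SPT (increasing processing time): Sample 1 Sample 3 Sample 6 Sample 4 Sample 2 Sample 5.
Sample 1: waits 0, runs 0→2
Sample 3: waits 2, runs 2→10
Sample 6: waits 10, runs 10→20
Sample 4: waits 20, runs 20→33
Sample 2: waits 33, runs 33→49
Sample 5: waits 49, runs 49→66
Sum = 0+2+10+20+33+49 = 114.
LPT (decreasing processing time): Sample 5 Sample 2 Sample 4 Sample 6 Sample 3 Sample 1.
Sample 5: waits 0, runs 0→17
Sample 2: waits 17, runs 17→33
Sample 4: waits 33, runs 33→46
Sample 6: waits 46, runs 46→56
Sample 3: waits 56, runs 56→64
Sample 1: waits 64, runs 64→66
Sum = 0+17+33+46+56+64 = 216.
FIFO (arrival order): Sample 1 Sample 2 Sample 3 Sample 4 Sample 5 Sample 6.
Sample 1: waits 0, runs 0→2
Sample 2: waits 2, runs 2→18
Sample 3: waits 18, runs 18→26
Sample 4: waits 26, runs 26→39
Sample 5: waits 39, runs 39→56
Sample 6: waits 56, runs 56→66
Sum = 0+2+18+26+39+56 = 141.
EDD (increasing due date): Sample 2 Sample 5 Sample 1 Sample 4 Sample 6 Sample 3.
Sample 2: waits 0, runs 0→16
Sample 5: waits 16, runs 16→33
Sample 1: waits 33, runs 33→35
Sample 4: waits 35, runs 35→48
Sample 6: waits 48, runs 48→58
Sample 3: waits 58, runs 58→66
Sum = 0+16+33+35+48+58 = 190.
SPT 114, LPT 216, FIFO 141, EDD 190 → minimum 114.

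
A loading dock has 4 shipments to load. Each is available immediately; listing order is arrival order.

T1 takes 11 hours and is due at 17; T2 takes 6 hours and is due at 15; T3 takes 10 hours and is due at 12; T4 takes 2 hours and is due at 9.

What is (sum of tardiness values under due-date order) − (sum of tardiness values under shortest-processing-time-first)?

EDD (increasing due date): T4 T3 T2 T1.
T4: 0→2, due 9, tardiness 0
T3: 2→12, due 12, tardiness 0
T2: 12→18, due 15, tardiness 3
T1: 18→29, due 17, tardiness 12
Sum = 0+0+3+12 = 15.
SPT (increasing processing time): T4 T2 T3 T1.
T4: 0→2, due 9, tardiness 0
T2: 2→8, due 15, tardiness 0
T3: 8→18, due 12, tardiness 6
T1: 18→29, due 17, tardiness 12
Sum = 0+0+6+12 = 18.
Difference = 15 − 18 = -3.

-3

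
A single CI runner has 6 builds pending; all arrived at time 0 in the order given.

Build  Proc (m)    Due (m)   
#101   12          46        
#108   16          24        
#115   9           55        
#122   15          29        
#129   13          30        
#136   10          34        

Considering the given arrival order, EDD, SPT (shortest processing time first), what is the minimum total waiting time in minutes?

162

FIFO (arrival order): #101 #108 #115 #122 #129 #136.
#101: waits 0, runs 0→12
#108: waits 12, runs 12→28
#115: waits 28, runs 28→37
#122: waits 37, runs 37→52
#129: waits 52, runs 52→65
#136: waits 65, runs 65→75
Sum = 0+12+28+37+52+65 = 194.
EDD (increasing due date): #108 #122 #129 #136 #101 #115.
#108: waits 0, runs 0→16
#122: waits 16, runs 16→31
#129: waits 31, runs 31→44
#136: waits 44, runs 44→54
#101: waits 54, runs 54→66
#115: waits 66, runs 66→75
Sum = 0+16+31+44+54+66 = 211.
SPT (increasing processing time): #115 #136 #101 #129 #122 #108.
#115: waits 0, runs 0→9
#136: waits 9, runs 9→19
#101: waits 19, runs 19→31
#129: waits 31, runs 31→44
#122: waits 44, runs 44→59
#108: waits 59, runs 59→75
Sum = 0+9+19+31+44+59 = 162.
FIFO 194, EDD 211, SPT 162 → minimum 162.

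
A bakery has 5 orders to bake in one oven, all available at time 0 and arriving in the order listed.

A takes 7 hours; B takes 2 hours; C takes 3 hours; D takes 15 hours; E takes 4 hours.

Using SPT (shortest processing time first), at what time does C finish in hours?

SPT (increasing processing time): B C E A D.
B: 0→2
C: 2→5

5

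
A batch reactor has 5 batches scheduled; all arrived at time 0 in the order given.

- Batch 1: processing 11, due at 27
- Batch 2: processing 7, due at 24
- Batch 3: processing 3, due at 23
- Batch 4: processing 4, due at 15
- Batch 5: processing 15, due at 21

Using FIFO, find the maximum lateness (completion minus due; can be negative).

FIFO (arrival order): Batch 1 Batch 2 Batch 3 Batch 4 Batch 5.
Batch 1: 0→11, due 27, lateness -16
Batch 2: 11→18, due 24, lateness -6
Batch 3: 18→21, due 23, lateness -2
Batch 4: 21→25, due 15, lateness 10
Batch 5: 25→40, due 21, lateness 19
Maximum = 19.

19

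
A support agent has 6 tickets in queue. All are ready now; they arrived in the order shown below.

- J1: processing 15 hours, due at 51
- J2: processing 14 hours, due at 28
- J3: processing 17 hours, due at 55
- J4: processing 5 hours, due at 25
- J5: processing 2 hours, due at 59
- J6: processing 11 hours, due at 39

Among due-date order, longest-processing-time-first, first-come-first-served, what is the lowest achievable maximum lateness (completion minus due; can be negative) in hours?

EDD (increasing due date): J4 J2 J6 J1 J3 J5.
J4: 0→5, due 25, lateness -20
J2: 5→19, due 28, lateness -9
J6: 19→30, due 39, lateness -9
J1: 30→45, due 51, lateness -6
J3: 45→62, due 55, lateness 7
J5: 62→64, due 59, lateness 5
Maximum = 7.
LPT (decreasing processing time): J3 J1 J2 J6 J4 J5.
J3: 0→17, due 55, lateness -38
J1: 17→32, due 51, lateness -19
J2: 32→46, due 28, lateness 18
J6: 46→57, due 39, lateness 18
J4: 57→62, due 25, lateness 37
J5: 62→64, due 59, lateness 5
Maximum = 37.
FIFO (arrival order): J1 J2 J3 J4 J5 J6.
J1: 0→15, due 51, lateness -36
J2: 15→29, due 28, lateness 1
J3: 29→46, due 55, lateness -9
J4: 46→51, due 25, lateness 26
J5: 51→53, due 59, lateness -6
J6: 53→64, due 39, lateness 25
Maximum = 26.
EDD 7, LPT 37, FIFO 26 → minimum 7.

7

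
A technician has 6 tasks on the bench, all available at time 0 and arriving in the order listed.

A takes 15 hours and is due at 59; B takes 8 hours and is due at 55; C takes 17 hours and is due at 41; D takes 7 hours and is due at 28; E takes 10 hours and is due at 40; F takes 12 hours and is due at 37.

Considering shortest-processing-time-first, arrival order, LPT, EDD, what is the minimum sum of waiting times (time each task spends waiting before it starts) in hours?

136

SPT (increasing processing time): D B E F A C.
D: waits 0, runs 0→7
B: waits 7, runs 7→15
E: waits 15, runs 15→25
F: waits 25, runs 25→37
A: waits 37, runs 37→52
C: waits 52, runs 52→69
Sum = 0+7+15+25+37+52 = 136.
FIFO (arrival order): A B C D E F.
A: waits 0, runs 0→15
B: waits 15, runs 15→23
C: waits 23, runs 23→40
D: waits 40, runs 40→47
E: waits 47, runs 47→57
F: waits 57, runs 57→69
Sum = 0+15+23+40+47+57 = 182.
LPT (decreasing processing time): C A F E B D.
C: waits 0, runs 0→17
A: waits 17, runs 17→32
F: waits 32, runs 32→44
E: waits 44, runs 44→54
B: waits 54, runs 54→62
D: waits 62, runs 62→69
Sum = 0+17+32+44+54+62 = 209.
EDD (increasing due date): D F E C B A.
D: waits 0, runs 0→7
F: waits 7, runs 7→19
E: waits 19, runs 19→29
C: waits 29, runs 29→46
B: waits 46, runs 46→54
A: waits 54, runs 54→69
Sum = 0+7+19+29+46+54 = 155.
SPT 136, FIFO 182, LPT 209, EDD 155 → minimum 136.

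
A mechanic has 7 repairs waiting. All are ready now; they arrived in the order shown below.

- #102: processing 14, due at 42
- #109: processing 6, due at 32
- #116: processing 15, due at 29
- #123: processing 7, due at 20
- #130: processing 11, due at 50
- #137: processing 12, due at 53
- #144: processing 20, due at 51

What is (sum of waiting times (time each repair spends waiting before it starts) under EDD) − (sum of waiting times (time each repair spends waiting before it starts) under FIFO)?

-4

EDD (increasing due date): #123 #116 #109 #102 #130 #144 #137.
#123: waits 0, runs 0→7
#116: waits 7, runs 7→22
#109: waits 22, runs 22→28
#102: waits 28, runs 28→42
#130: waits 42, runs 42→53
#144: waits 53, runs 53→73
#137: waits 73, runs 73→85
Sum = 0+7+22+28+42+53+73 = 225.
FIFO (arrival order): #102 #109 #116 #123 #130 #137 #144.
#102: waits 0, runs 0→14
#109: waits 14, runs 14→20
#116: waits 20, runs 20→35
#123: waits 35, runs 35→42
#130: waits 42, runs 42→53
#137: waits 53, runs 53→65
#144: waits 65, runs 65→85
Sum = 0+14+20+35+42+53+65 = 229.
Difference = 225 − 229 = -4.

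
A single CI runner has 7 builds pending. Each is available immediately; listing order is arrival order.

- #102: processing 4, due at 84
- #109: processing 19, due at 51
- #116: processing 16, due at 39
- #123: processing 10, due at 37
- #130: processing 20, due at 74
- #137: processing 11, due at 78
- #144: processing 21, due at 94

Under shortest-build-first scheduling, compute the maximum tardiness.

9

SPT (increasing processing time): #102 #123 #137 #116 #109 #130 #144.
#102: 0→4, due 84, tardiness 0
#123: 4→14, due 37, tardiness 0
#137: 14→25, due 78, tardiness 0
#116: 25→41, due 39, tardiness 2
#109: 41→60, due 51, tardiness 9
#130: 60→80, due 74, tardiness 6
#144: 80→101, due 94, tardiness 7
Maximum = 9.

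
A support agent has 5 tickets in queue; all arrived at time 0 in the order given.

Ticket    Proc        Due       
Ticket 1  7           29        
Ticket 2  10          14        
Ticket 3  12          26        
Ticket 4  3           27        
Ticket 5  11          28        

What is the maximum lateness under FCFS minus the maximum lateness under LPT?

FIFO (arrival order): Ticket 1 Ticket 2 Ticket 3 Ticket 4 Ticket 5.
Ticket 1: 0→7, due 29, lateness -22
Ticket 2: 7→17, due 14, lateness 3
Ticket 3: 17→29, due 26, lateness 3
Ticket 4: 29→32, due 27, lateness 5
Ticket 5: 32→43, due 28, lateness 15
Maximum = 15.
LPT (decreasing processing time): Ticket 3 Ticket 5 Ticket 2 Ticket 1 Ticket 4.
Ticket 3: 0→12, due 26, lateness -14
Ticket 5: 12→23, due 28, lateness -5
Ticket 2: 23→33, due 14, lateness 19
Ticket 1: 33→40, due 29, lateness 11
Ticket 4: 40→43, due 27, lateness 16
Maximum = 19.
Difference = 15 − 19 = -4.

-4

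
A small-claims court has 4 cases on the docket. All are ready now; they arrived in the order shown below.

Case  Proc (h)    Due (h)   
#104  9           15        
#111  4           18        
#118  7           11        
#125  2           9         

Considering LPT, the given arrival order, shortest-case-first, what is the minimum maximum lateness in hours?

LPT (decreasing processing time): #104 #118 #111 #125.
#104: 0→9, due 15, lateness -6
#118: 9→16, due 11, lateness 5
#111: 16→20, due 18, lateness 2
#125: 20→22, due 9, lateness 13
Maximum = 13.
FIFO (arrival order): #104 #111 #118 #125.
#104: 0→9, due 15, lateness -6
#111: 9→13, due 18, lateness -5
#118: 13→20, due 11, lateness 9
#125: 20→22, due 9, lateness 13
Maximum = 13.
SPT (increasing processing time): #125 #111 #118 #104.
#125: 0→2, due 9, lateness -7
#111: 2→6, due 18, lateness -12
#118: 6→13, due 11, lateness 2
#104: 13→22, due 15, lateness 7
Maximum = 7.
LPT 13, FIFO 13, SPT 7 → minimum 7.

7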